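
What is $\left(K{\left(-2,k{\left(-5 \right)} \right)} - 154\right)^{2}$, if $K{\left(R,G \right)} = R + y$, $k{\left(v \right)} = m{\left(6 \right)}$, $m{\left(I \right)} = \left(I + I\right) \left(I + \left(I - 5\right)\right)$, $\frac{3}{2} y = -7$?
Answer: $\frac{232324}{9} \approx 25814.0$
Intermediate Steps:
$y = - \frac{14}{3}$ ($y = \frac{2}{3} \left(-7\right) = - \frac{14}{3} \approx -4.6667$)
$m{\left(I \right)} = 2 I \left(-5 + 2 I\right)$ ($m{\left(I \right)} = 2 I \left(I + \left(-5 + I\right)\right) = 2 I \left(-5 + 2 I\right)$)
$k{\left(v \right)} = 84$ ($k{\left(v \right)} = 2 \cdot 6 \left(-5 + 2 \cdot 6\right) = 2 \cdot 6 \left(-5 + 12\right) = 2 \cdot 6 \cdot 7 = 84$)
$K{\left(R,G \right)} = - \frac{14}{3} + R$ ($K{\left(R,G \right)} = R - \frac{14}{3} = - \frac{14}{3} + R$)
$\left(K{\left(-2,k{\left(-5 \right)} \right)} - 154\right)^{2} = \left(\left(- \frac{14}{3} - 2\right) - 154\right)^{2} = \left(- \frac{20}{3} - 154\right)^{2} = \left(- \frac{482}{3}\right)^{2} = \frac{232324}{9}$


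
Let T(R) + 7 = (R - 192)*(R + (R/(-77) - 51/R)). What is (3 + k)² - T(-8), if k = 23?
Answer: 29166/77 ≈ 378.78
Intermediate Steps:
T(R) = -7 + (-192 + R)*(-51/R + 76*R/77) (T(R) = -7 + (R - 192)*(R + (R/(-77) - 51/R)) = -7 + (-192 + R)*(R + (R*(-1/77) - 51/R)) = -7 + (-192 + R)*(R + (-R/77 - 51/R)) = -7 + (-192 + R)*(R + (-51/R - R/77)) = -7 + (-192 + R)*(-51/R + 76*R/77))
(3 + k)² - T(-8) = (3 + 23)² - (-58 + 9792/(-8) - 14592/77*(-8) + (76/77)*(-8)²) = 26² - (-58 + 9792*(-⅛) + 116736/77 + (76/77)*64) = 676 - (-58 - 1224 + 116736/77 + 4864/77) = 676 - 1*22886/77 = 676 - 22886/77 = 29166/77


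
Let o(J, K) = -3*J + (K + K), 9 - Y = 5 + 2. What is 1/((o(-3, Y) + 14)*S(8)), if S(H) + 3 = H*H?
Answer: 1/1647 ≈ 0.00060716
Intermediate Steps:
Y = 2 (Y = 9 - (5 + 2) = 9 - 1*7 = 9 - 7 = 2)
o(J, K) = -3*J + 2*K
S(H) = -3 + H**2 (S(H) = -3 + H*H = -3 + H**2)
1/((o(-3, Y) + 14)*S(8)) = 1/(((-3*(-3) + 2*2) + 14)*(-3 + 8**2)) = 1/(((9 + 4) + 14)*(-3 + 64)) = 1/((13 + 14)*61) = 1/(27*61) = 1/1647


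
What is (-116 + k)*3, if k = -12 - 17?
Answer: -435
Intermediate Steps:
k = -29
(-116 + k)*3 = (-116 - 29)*3 = -145*3 = -435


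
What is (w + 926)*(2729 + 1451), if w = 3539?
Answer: 18663700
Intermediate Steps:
(w + 926)*(2729 + 1451) = (3539 + 926)*(2729 + 1451) = 4465*4180 = 18663700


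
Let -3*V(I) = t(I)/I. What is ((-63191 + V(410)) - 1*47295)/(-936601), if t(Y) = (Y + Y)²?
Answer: 333098/2809803 ≈ 0.11855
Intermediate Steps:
t(Y) = 4*Y² (t(Y) = (2*Y)² = 4*Y²)
V(I) = -4*I/3 (V(I) = -4*I²/(3*I) = -4*I/3)
((-63191 + V(410)) - 1*47295)/(-936601) = ((-63191 - 4/3*410) - 1*47295)/(-936601) = ((-63191 - 1640/3) - 47295)*(-1/936601) = (-191213/3 - 47295)*(-1/936601) = -333098/3*(-1/936601) = 333098/2809803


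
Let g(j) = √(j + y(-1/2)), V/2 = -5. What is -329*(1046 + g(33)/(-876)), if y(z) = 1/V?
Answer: -344134 + 329*√3290/8760 ≈ -3.4413e+5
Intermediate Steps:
V = -10 (V = 2*(-5) = -10)
y(z) = -⅒ (y(z) = 1/(-10) = -⅒)
g(j) = √(-⅒ + j) (g(j) = √(j - ⅒) = √(-⅒ + j))
-329*(1046 + g(33)/(-876)) = -329*(1046 + (√(-10 + 100*33)/10)/(-876)) = -329*(1046 + (√(-10 + 3300)/10)*(-1/876)) = -329*(1046 + (√3290/10)*(-1/876)) = -329*(1046 - √3290/8760) = -344134 + 329*√3290/8760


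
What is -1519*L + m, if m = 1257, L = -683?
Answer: 1038734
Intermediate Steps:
-1519*L + m = -1519*(-683) + 1257 = 1037477 + 1257 = 1038734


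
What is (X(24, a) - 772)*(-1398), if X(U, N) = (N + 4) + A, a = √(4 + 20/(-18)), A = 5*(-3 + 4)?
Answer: 1066674 - 466*√26 ≈ 1.0643e+6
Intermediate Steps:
A = 5 (A = 5*1 = 5)
a = √26/3 (a = √(4 + 20*(-1/18)) = √(4 - 10/9) = √(26/9) = √26/3 ≈ 1.6997)
X(U, N) = 9 + N (X(U, N) = (N + 4) + 5 = (4 + N) + 5 = 9 + N)
(X(24, a) - 772)*(-1398) = ((9 + √26/3) - 772)*(-1398) = (-763 + √26/3)*(-1398) = 1066674 - 466*√26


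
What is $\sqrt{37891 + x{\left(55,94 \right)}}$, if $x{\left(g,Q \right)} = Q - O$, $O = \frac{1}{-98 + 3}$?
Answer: $\frac{64 \sqrt{83695}}{95} \approx 194.9$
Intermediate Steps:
$O = - \frac{1}{95}$ ($O = \frac{1}{-95} = - \frac{1}{95} \approx -0.010526$)
$x{\left(g,Q \right)} = \frac{1}{95} + Q$ ($x{\left(g,Q \right)} = Q - - \frac{1}{95} = Q + \frac{1}{95} = \frac{1}{95} + Q$)
$\sqrt{37891 + x{\left(55,94 \right)}} = \sqrt{37891 + \left(\frac{1}{95} + 94\right)} = \sqrt{37891 + \frac{8931}{95}} = \sqrt{\frac{3608576}{95}} = \frac{64 \sqrt{83695}}{95}$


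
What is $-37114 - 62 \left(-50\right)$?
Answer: $-34014$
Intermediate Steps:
$-37114 - 62 \left(-50\right) = -37114 - -3100 = -37114 + 3100 = -34014$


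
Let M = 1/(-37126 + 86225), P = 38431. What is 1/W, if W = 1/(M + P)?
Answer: 1886923670/49099 ≈ 38431.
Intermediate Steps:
M = 1/49099 ≈ 2.0367e-5
W = 49099/1886923670 (W = 1/(1/49099 + 38431) = 1/(1886923670/49099) = 49099/1886923670 ≈ 2.6021e-5)
1/W = 1/(49099/1886923670) = 1886923670/49099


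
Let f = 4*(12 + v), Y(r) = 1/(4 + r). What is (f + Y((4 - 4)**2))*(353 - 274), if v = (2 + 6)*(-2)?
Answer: -4977/4 ≈ -1244.3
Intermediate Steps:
v = -16 (v = 8*(-2) = -16)
f = -16 (f = 4*(12 - 16) = 4*(-4) = -16)
(f + Y((4 - 4)**2))*(353 - 274) = (-16 + 1/(4 + (4 - 4)**2))*(353 - 274) = (-16 + 1/(4 + 0**2))*79 = (-16 + 1/(4 + 0))*79 = (-16 + 1/4)*79 = -63/4*79 = -4977/4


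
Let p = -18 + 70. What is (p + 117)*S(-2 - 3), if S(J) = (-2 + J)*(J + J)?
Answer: 11830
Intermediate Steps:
S(J) = 2*J*(-2 + J) (S(J) = (-2 + J)*(2*J) = 2*J*(-2 + J))
p = 52
(p + 117)*S(-2 - 3) = (52 + 117)*(2*(-2 - 3)*(-2 + (-2 - 3))) = 169*(2*(-5)*(-2 - 5)) = 169*(2*(-5)*(-7)) = 169*70 = 11830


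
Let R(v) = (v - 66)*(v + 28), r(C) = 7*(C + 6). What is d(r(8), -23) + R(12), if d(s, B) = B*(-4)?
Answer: -2068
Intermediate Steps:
r(C) = 42 + 7*C (r(C) = 7*(6 + C) = 42 + 7*C)
d(s, B) = -4*B
R(v) = (-66 + v)*(28 + v)
d(r(8), -23) + R(12) = -4*(-23) + (-1848 + 12**2 - 38*12) = 92 + (-1848 + 144 - 456) = 92 - 2160 = -2068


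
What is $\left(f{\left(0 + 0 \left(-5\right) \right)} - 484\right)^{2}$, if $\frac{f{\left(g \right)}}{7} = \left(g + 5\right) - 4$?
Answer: $227529$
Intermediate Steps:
$f{\left(g \right)} = 7 + 7 g$ ($f{\left(g \right)} = 7 \left(\left(g + 5\right) - 4\right) = 7 \left(\left(5 + g\right) - 4\right) = 7 \left(1 + g\right) = 7 + 7 g$)
$\left(f{\left(0 + 0 \left(-5\right) \right)} - 484\right)^{2} = \left(\left(7 + 7 \left(0 + 0 \left(-5\right)\right)\right) - 484\right)^{2} = \left(\left(7 + 7 \left(0 + 0\right)\right) - 484\right)^{2} = \left(\left(7 + 7 \cdot 0\right) - 484\right)^{2} = \left(\left(7 + 0\right) - 484\right)^{2} = \left(7 - 484\right)^{2} = \left(-477\right)^{2} = 227529$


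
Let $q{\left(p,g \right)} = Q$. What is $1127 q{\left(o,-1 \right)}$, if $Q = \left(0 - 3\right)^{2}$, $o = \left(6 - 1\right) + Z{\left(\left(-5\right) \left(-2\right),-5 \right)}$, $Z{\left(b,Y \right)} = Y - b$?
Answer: $10143$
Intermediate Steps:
$o = -10$ ($o = \left(6 - 1\right) - \left(5 - -10\right) = 5 - 15 = -10$)
$Q = 9$ ($Q = \left(-3\right)^{2} = 9$)
$q{\left(p,g \right)} = 9$
$1127 q{\left(o,-1 \right)} = 1127 \cdot 9 = 10143$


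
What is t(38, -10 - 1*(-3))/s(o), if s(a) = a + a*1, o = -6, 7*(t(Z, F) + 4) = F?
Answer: 5/12 ≈ 0.41667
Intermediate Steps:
t(Z, F) = -4 + F/7
s(a) = 2*a (s(a) = a + a = 2*a)
t(38, -10 - 1*(-3))/s(o) = (-4 + (-10 - 1*(-3))/7)/((2*(-6))) = (-4 + (-10 + 3)/7)/(-12) = -(-4 + (⅐)*(-7))/12 = -(-4 - 1)/12 = -1/12*(-5) = 5/12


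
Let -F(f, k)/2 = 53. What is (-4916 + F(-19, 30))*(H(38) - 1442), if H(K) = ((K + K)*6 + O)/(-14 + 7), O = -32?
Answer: 52821396/7 ≈ 7.5459e+6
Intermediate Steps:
H(K) = 32/7 - 12*K/7 (H(K) = ((K + K)*6 - 32)/(-14 + 7) = ((2*K)*6 - 32)/(-7) = (12*K - 32)*(-⅐) = (-32 + 12*K)*(-⅐) = 32/7 - 12*K/7)
F(f, k) = -106 (F(f, k) = -2*53 = -106)
(-4916 + F(-19, 30))*(H(38) - 1442) = (-4916 - 106)*((32/7 - 12/7*38) - 1442) = -5022*((32/7 - 456/7) - 1442) = -5022*(-424/7 - 1442) = -5022*(-10518/7) = 52821396/7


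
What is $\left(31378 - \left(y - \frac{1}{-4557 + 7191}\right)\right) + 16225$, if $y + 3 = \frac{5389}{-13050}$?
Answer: $\frac{136367380823}{2864475} \approx 47606.0$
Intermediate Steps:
$y = - \frac{44539}{13050}$ ($y = -3 + \frac{5389}{-13050} = -3 + 5389 \left(- \frac{1}{13050}\right) = -3 - \frac{5389}{13050} = - \frac{44539}{13050} \approx -3.4129$)
$\left(31378 - \left(y - \frac{1}{-4557 + 7191}\right)\right) + 16225 = \left(31378 + \left(\frac{1}{-4557 + 7191} - - \frac{44539}{13050}\right)\right) + 16225 = \left(31378 + \left(\frac{1}{2634} + \frac{44539}{13050}\right)\right) + 16225 = \left(31378 + \frac{9777398}{2864475}\right) + 16225 = \frac{89891273948}{2864475} + 16225 = \frac{136367380823}{2864475}$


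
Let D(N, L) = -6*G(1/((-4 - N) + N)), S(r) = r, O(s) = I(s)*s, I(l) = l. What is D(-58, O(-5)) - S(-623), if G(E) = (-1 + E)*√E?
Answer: 623 + 15*I/4 ≈ 623.0 + 3.75*I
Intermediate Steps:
G(E) = √E*(-1 + E)
O(s) = s² (O(s) = s*s = s²)
D(N, L) = 15*I/4 (D(N, L) = -6*√(1/((-4 - N) + N))*(-1 + 1/((-4 - N) + N)) = -6*√(1/(-4))*(-1 + 1/(-4)) = -6*√(-¼)*(-1 - ¼) = -6*I/2*(-5)/4 = -(-15)*I/4 = 15*I/4)
D(-58, O(-5)) - S(-623) = 15*I/4 - 1*(-623) = 15*I/4 + 623 = 623 + 15*I/4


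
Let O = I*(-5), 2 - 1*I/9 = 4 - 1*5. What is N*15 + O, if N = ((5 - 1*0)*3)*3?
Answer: 540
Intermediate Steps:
I = 27 (I = 18 - 9*(4 - 1*5) = 18 - 9*(4 - 5) = 18 - 9*(-1) = 18 + 9 = 27)
O = -135 (O = 27*(-5) = -135)
N = 45 (N = ((5 + 0)*3)*3 = (5*3)*3 = 15*3 = 45)
N*15 + O = 45*15 - 135 = 675 - 135 = 540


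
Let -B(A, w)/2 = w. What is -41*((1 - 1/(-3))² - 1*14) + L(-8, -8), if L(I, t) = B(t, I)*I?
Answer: 3358/9 ≈ 373.11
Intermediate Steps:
B(A, w) = -2*w
L(I, t) = -2*I² (L(I, t) = (-2*I)*I = -2*I²)
-41*((1 - 1/(-3))² - 1*14) + L(-8, -8) = -41*((1 - 1/(-3))² - 1*14) - 2*(-8)² = -41*((1 - 1*(-⅓))² - 14) - 2*64 = -41*((1 + ⅓)² - 14) - 128 = -41*((4/3)² - 14) - 128 = -41*(16/9 - 14) - 128 = -41*(-110/9) - 128 = 4510/9 - 128 = 3358/9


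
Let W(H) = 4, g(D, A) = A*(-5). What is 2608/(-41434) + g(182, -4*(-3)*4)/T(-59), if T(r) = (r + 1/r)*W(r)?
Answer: 34398826/36068297 ≈ 0.95371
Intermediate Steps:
g(D, A) = -5*A
T(r) = 4*r + 4/r (T(r) = (r + 1/r)*4 = 4*r + 4/r)
2608/(-41434) + g(182, -4*(-3)*4)/T(-59) = 2608/(-41434) + (-5*(-4*(-3))*4)/(4*(-59) + 4/(-59)) = 2608*(-1/41434) + (-60*4)/(-236 + 4*(-1/59)) = -1304/20717 + (-5*48)/(-236 - 4/59) = -1304/20717 - 240/(-13928/59) = -1304/20717 - 240*(-59/13928) = -1304/20717 + 1770/1741 = 34398826/36068297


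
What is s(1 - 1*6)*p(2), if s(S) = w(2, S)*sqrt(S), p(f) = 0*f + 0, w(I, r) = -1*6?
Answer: 0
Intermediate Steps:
w(I, r) = -6
p(f) = 0 (p(f) = 0 + 0 = 0)
s(S) = -6*sqrt(S)
s(1 - 1*6)*p(2) = -6*sqrt(1 - 1*6)*0 = -6*sqrt(1 - 6)*0 = -6*I*sqrt(5)*0 = 0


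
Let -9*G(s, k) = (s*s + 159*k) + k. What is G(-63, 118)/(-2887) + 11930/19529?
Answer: 756195311/507422007 ≈ 1.4903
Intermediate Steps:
G(s, k) = -160*k/9 - s²/9 (G(s, k) = -((s*s + 159*k) + k)/9 = -((s² + 159*k) + k)/9 = -(s² + 160*k)/9 = -160*k/9 - s²/9)
G(-63, 118)/(-2887) + 11930/19529 = (-160/9*118 - ⅑*(-63)²)/(-2887) + 11930/19529 = (-18880/9 - ⅑*3969)*(-1/2887) + 11930*(1/19529) = (-18880/9 - 441)*(-1/2887) + 11930/19529 = -22849/9*(-1/2887) + 11930/19529 = 22849/25983 + 11930/19529 = 756195311/507422007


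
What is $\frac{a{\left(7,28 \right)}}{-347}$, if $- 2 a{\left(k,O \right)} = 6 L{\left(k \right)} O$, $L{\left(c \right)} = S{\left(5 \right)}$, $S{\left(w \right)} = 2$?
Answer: $\frac{168}{347} \approx 0.48415$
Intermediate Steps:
$L{\left(c \right)} = 2$
$a{\left(k,O \right)} = - 6 O$ ($a{\left(k,O \right)} = - \frac{6 \cdot 2 O}{2} = - \frac{12 O}{2} = - 6 O$)
$\frac{a{\left(7,28 \right)}}{-347} = \frac{\left(-6\right) 28}{-347} = \left(-168\right) \left(- \frac{1}{347}\right) = \frac{168}{347}$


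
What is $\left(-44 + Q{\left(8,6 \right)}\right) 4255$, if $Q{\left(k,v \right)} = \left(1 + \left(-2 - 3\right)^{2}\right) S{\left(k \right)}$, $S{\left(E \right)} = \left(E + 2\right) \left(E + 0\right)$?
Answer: $8663180$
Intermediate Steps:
$S{\left(E \right)} = E \left(2 + E\right)$ ($S{\left(E \right)} = \left(2 + E\right) E = E \left(2 + E\right)$)
$Q{\left(k,v \right)} = 26 k \left(2 + k\right)$ ($Q{\left(k,v \right)} = \left(1 + \left(-2 - 3\right)^{2}\right) k \left(2 + k\right) = \left(1 + \left(-5\right)^{2}\right) k \left(2 + k\right) = \left(1 + 25\right) k \left(2 + k\right) = 26 k \left(2 + k\right)$)
$\left(-44 + Q{\left(8,6 \right)}\right) 4255 = \left(-44 + 26 \cdot 8 \left(2 + 8\right)\right) 4255 = \left(-44 + 26 \cdot 8 \cdot 10\right) 4255 = \left(-44 + 2080\right) 4255 = 2036 \cdot 4255 = 8663180$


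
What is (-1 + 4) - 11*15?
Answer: -162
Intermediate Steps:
(-1 + 4) - 11*15 = 3 - 165 = -162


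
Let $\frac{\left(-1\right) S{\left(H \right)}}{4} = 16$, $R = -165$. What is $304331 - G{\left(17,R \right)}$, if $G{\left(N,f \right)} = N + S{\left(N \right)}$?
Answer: $304378$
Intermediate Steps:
$S{\left(H \right)} = -64$ ($S{\left(H \right)} = \left(-4\right) 16 = -64$)
$G{\left(N,f \right)} = -64 + N$ ($G{\left(N,f \right)} = N - 64 = -64 + N$)
$304331 - G{\left(17,R \right)} = 304331 - \left(-64 + 17\right) = 304331 - -47 = 304331 + 47 = 304378$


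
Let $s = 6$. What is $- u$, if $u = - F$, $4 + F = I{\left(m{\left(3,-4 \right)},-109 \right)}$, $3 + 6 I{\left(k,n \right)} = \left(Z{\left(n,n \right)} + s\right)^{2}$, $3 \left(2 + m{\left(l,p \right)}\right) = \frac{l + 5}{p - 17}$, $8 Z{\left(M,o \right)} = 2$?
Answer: $\frac{193}{96} \approx 2.0104$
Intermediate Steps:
$Z{\left(M,o \right)} = \frac{1}{4}$ ($Z{\left(M,o \right)} = \frac{1}{8} \cdot 2 = \frac{1}{4}$)
$m{\left(l,p \right)} = -2 + \frac{5 + l}{3 \left(-17 + p\right)}$ ($m{\left(l,p \right)} = -2 + \frac{\left(l + 5\right) \frac{1}{p - 17}}{3} = -2 + \frac{\left(5 + l\right) \frac{1}{-17 + p}}{3} = -2 + \frac{\frac{1}{-17 + p} \left(5 + l\right)}{3} = -2 + \frac{5 + l}{3 \left(-17 + p\right)}$)
$I{\left(k,n \right)} = \frac{577}{96}$ ($I{\left(k,n \right)} = - \frac{1}{2} + \frac{\left(\frac{1}{4} + 6\right)^{2}}{6} = - \frac{1}{2} + \frac{\left(\frac{25}{4}\right)^{2}}{6} = - \frac{1}{2} + \frac{1}{6} \cdot \frac{625}{16} = - \frac{1}{2} + \frac{625}{96} = \frac{577}{96}$)
$F = \frac{193}{96}$ ($F = -4 + \frac{577}{96} = \frac{193}{96} \approx 2.0104$)
$u = - \frac{193}{96}$ ($u = \left(-1\right) \frac{193}{96} = - \frac{193}{96} \approx -2.0104$)
$- u = \left(-1\right) \left(- \frac{193}{96}\right) = \frac{193}{96}$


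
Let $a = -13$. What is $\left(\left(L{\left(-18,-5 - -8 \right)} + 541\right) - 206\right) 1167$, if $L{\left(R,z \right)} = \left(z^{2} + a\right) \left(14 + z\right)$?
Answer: $311589$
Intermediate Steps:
$L{\left(R,z \right)} = \left(-13 + z^{2}\right) \left(14 + z\right)$ ($L{\left(R,z \right)} = \left(z^{2} - 13\right) \left(14 + z\right) = \left(-13 + z^{2}\right) \left(14 + z\right)$)
$\left(\left(L{\left(-18,-5 - -8 \right)} + 541\right) - 206\right) 1167 = \left(\left(\left(-182 + \left(-5 - -8\right)^{3} - 13 \left(-5 - -8\right) + 14 \left(-5 - -8\right)^{2}\right) + 541\right) - 206\right) 1167 = \left(\left(\left(-182 + \left(-5 + 8\right)^{3} - 13 \left(-5 + 8\right) + 14 \left(-5 + 8\right)^{2}\right) + 541\right) - 206\right) 1167 = \left(\left(\left(-182 + 3^{3} - 39 + 14 \cdot 3^{2}\right) + 541\right) - 206\right) 1167 = \left(\left(\left(-182 + 27 - 39 + 14 \cdot 9\right) + 541\right) - 206\right) 1167 = \left(\left(\left(-182 + 27 - 39 + 126\right) + 541\right) - 206\right) 1167 = \left(\left(-68 + 541\right) - 206\right) 1167 = \left(473 - 206\right) 1167 = 267 \cdot 1167 = 311589$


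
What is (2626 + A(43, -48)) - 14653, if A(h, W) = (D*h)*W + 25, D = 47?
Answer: -109010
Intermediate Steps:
A(h, W) = 25 + 47*W*h (A(h, W) = (47*h)*W + 25 = 47*W*h + 25 = 25 + 47*W*h)
(2626 + A(43, -48)) - 14653 = (2626 + (25 + 47*(-48)*43)) - 14653 = (2626 + (25 - 97008)) - 14653 = (2626 - 96983) - 14653 = -94357 - 14653 = -109010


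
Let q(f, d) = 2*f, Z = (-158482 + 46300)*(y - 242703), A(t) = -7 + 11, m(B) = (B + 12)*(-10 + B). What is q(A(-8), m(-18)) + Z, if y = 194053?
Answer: 5457654308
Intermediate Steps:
m(B) = (-10 + B)*(12 + B) (m(B) = (12 + B)*(-10 + B) = (-10 + B)*(12 + B))
A(t) = 4
Z = 5457654300 (Z = (-158482 + 46300)*(194053 - 242703) = -112182*(-48650) = 5457654300)
q(A(-8), m(-18)) + Z = 2*4 + 5457654300 = 8 + 5457654300 = 5457654308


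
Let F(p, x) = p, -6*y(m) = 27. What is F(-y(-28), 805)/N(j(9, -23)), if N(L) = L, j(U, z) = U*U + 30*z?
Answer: -3/406 ≈ -0.0073892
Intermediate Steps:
j(U, z) = U² + 30*z
y(m) = -9/2 (y(m) = -⅙*27 = -9/2)
F(-y(-28), 805)/N(j(9, -23)) = (-1*(-9/2))/(9² + 30*(-23)) = 9/(2*(81 - 690)) = (9/2)/(-609) = (9/2)*(-1/609) = -3/406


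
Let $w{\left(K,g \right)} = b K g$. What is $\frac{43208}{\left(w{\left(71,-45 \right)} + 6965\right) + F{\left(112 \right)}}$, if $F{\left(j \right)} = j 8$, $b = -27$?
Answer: $\frac{21604}{47063} \approx 0.45904$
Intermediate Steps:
$F{\left(j \right)} = 8 j$
$w{\left(K,g \right)} = - 27 K g$
$\frac{43208}{\left(w{\left(71,-45 \right)} + 6965\right) + F{\left(112 \right)}} = \frac{43208}{\left(\left(-27\right) 71 \left(-45\right) + 6965\right) + 8 \cdot 112} = \frac{43208}{\left(86265 + 6965\right) + 896} = \frac{43208}{93230 + 896} = \frac{43208}{94126} = 43208 \cdot \frac{1}{94126} = \frac{21604}{47063}$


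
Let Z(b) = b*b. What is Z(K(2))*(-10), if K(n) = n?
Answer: -40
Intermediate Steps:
Z(b) = b²
Z(K(2))*(-10) = 2²*(-10) = 4*(-10) = -40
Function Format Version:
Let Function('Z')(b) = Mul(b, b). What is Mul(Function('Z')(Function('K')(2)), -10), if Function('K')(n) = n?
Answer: -40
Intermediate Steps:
Function('Z')(b) = Pow(b, 2)
Mul(Function('Z')(Function('K')(2)), -10) = Mul(Pow(2, 2), -10) = Mul(4, -10) = -40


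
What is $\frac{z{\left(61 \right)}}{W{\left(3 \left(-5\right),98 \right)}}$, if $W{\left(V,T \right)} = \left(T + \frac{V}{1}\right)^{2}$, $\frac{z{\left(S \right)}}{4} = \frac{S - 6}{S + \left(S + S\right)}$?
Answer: $\frac{220}{1260687} \approx 0.00017451$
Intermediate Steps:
$z{\left(S \right)} = \frac{4 \left(-6 + S\right)}{3 S}$ ($z{\left(S \right)} = 4 \frac{S - 6}{S + \left(S + S\right)} = 4 \frac{-6 + S}{S + 2 S} = 4 \frac{-6 + S}{3 S} = \frac{4 \left(-6 + S\right)}{3 S}$)
$W{\left(V,T \right)} = \left(T + V\right)^{2}$ ($W{\left(V,T \right)} = \left(T + V 1\right)^{2} = \left(T + V\right)^{2}$)
$\frac{z{\left(61 \right)}}{W{\left(3 \left(-5\right),98 \right)}} = \frac{\frac{4}{3} - \frac{8}{61}}{\left(98 + 3 \left(-5\right)\right)^{2}} = \frac{\frac{4}{3} - \frac{8}{61}}{\left(98 - 15\right)^{2}} = \frac{\frac{4}{3} - \frac{8}{61}}{83^{2}} = \frac{220}{183 \cdot 6889} = \frac{220}{183} \cdot \frac{1}{6889} = \frac{220}{1260687}$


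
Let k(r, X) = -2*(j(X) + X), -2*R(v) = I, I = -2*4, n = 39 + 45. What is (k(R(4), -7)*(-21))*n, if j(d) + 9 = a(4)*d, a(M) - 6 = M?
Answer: -303408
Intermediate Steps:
n = 84
I = -8
a(M) = 6 + M
j(d) = -9 + 10*d (j(d) = -9 + (6 + 4)*d = -9 + 10*d)
R(v) = 4 (R(v) = -1/2*(-8) = 4)
k(r, X) = 18 - 22*X (k(r, X) = -2*((-9 + 10*X) + X) = -2*(-9 + 11*X) = 18 - 22*X)
(k(R(4), -7)*(-21))*n = ((18 - 22*(-7))*(-21))*84 = ((18 + 154)*(-21))*84 = (172*(-21))*84 = -3612*84 = -303408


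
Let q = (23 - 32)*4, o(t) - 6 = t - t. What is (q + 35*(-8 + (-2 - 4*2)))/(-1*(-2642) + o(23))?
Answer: -333/1324 ≈ -0.25151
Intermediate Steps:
o(t) = 6 (o(t) = 6 + (t - t) = 6 + 0 = 6)
q = -36 (q = -9*4 = -36)
(q + 35*(-8 + (-2 - 4*2)))/(-1*(-2642) + o(23)) = (-36 + 35*(-8 + (-2 - 4*2)))/(-1*(-2642) + 6) = (-36 + 35*(-8 + (-2 - 8)))/(2642 + 6) = (-36 + 35*(-8 - 10))/2648 = (-36 + 35*(-18))*(1/2648) = (-36 - 630)*(1/2648) = -666*1/2648 = -333/1324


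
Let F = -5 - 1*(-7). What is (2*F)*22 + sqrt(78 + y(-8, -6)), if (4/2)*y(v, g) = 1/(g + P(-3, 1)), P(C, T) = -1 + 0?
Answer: 88 + sqrt(15274)/14 ≈ 96.828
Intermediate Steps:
P(C, T) = -1
F = 2 (F = -5 + 7 = 2)
y(v, g) = 1/(2*(-1 + g)) (y(v, g) = 1/(2*(g - 1)) = 1/(2*(-1 + g)))
(2*F)*22 + sqrt(78 + y(-8, -6)) = (2*2)*22 + sqrt(78 + 1/(2*(-1 - 6))) = 4*22 + sqrt(78 + (1/2)/(-7)) = 88 + sqrt(78 + (1/2)*(-1/7)) = 88 + sqrt(78 - 1/14) = 88 + sqrt(1091/14) = 88 + sqrt(15274)/14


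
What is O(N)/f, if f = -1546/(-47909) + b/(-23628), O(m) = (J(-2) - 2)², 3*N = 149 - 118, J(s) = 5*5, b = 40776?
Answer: -49902062309/159750708 ≈ -312.37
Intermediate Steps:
J(s) = 25
N = 31/3 (N = (149 - 118)/3 = (⅓)*31 = 31/3 ≈ 10.333)
O(m) = 529 (O(m) = (25 - 2)² = 23² = 529)
f = -159750708/94332821 (f = -1546/(-47909) + 40776/(-23628) = -1546*(-1/47909) + 40776*(-1/23628) = 1546/47909 - 3398/1969 = -159750708/94332821 ≈ -1.6935)
O(N)/f = 529/(-159750708/94332821) = 529*(-94332821/159750708) = -49902062309/159750708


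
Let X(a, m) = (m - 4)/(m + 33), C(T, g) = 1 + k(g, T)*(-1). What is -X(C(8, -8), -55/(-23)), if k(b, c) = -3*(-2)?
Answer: 1/22 ≈ 0.045455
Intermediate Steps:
k(b, c) = 6
C(T, g) = -5 (C(T, g) = 1 + 6*(-1) = 1 - 6 = -5)
X(a, m) = (-4 + m)/(33 + m)
-X(C(8, -8), -55/(-23)) = -(-4 - 55/(-23))/(33 - 55/(-23)) = -(-4 - 55*(-1/23))/(33 - 55*(-1/23)) = -(-4 + 55/23)/(33 + 55/23) = -(-37)/(814/23*23) = -23*(-37)/(814*23) = -1*(-1/22) = 1/22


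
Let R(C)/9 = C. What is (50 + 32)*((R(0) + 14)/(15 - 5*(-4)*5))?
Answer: 1148/115 ≈ 9.9826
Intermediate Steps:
R(C) = 9*C
(50 + 32)*((R(0) + 14)/(15 - 5*(-4)*5)) = (50 + 32)*((9*0 + 14)/(15 - 5*(-4)*5)) = 82*((0 + 14)/(15 + 20*5)) = 82*(14/(15 + 100)) = 82*(14/115) = 1148/115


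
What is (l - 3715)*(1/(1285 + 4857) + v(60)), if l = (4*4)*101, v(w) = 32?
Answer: -412547955/6142 ≈ -67168.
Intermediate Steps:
l = 1616 (l = 16*101 = 1616)
(l - 3715)*(1/(1285 + 4857) + v(60)) = (1616 - 3715)*(1/(1285 + 4857) + 32) = -2099*(1/6142 + 32) = -2099*196545/6142 = -412547955/6142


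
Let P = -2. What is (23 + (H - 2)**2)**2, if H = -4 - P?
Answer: 1521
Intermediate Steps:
H = -2 (H = -4 - 1*(-2) = -4 + 2 = -2)
(23 + (H - 2)**2)**2 = (23 + (-2 - 2)**2)**2 = (23 + (-4)**2)**2 = (23 + 16)**2 = 39**2 = 1521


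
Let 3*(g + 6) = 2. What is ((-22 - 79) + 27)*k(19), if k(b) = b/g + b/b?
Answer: 1517/8 ≈ 189.63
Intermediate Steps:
g = -16/3 (g = -6 + (⅓)*2 = -6 + ⅔ = -16/3 ≈ -5.3333)
k(b) = 1 - 3*b/16 (k(b) = b/(-16/3) + b/b = b*(-3/16) + 1 = -3*b/16 + 1 = 1 - 3*b/16)
((-22 - 79) + 27)*k(19) = ((-22 - 79) + 27)*(1 - 3/16*19) = (-101 + 27)*(1 - 57/16) = -74*(-41/16) = 1517/8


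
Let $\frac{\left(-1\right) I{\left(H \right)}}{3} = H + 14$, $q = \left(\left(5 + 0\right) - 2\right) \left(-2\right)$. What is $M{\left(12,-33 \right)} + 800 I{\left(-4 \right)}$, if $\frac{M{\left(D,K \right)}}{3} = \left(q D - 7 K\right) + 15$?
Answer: $-23478$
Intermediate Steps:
$q = -6$ ($q = \left(5 - 2\right) \left(-2\right) = 3 \left(-2\right) = -6$)
$M{\left(D,K \right)} = 45 - 21 K - 18 D$ ($M{\left(D,K \right)} = 3 \left(\left(- 6 D - 7 K\right) + 15\right) = 3 \left(\left(- 7 K - 6 D\right) + 15\right) = 3 \left(15 - 7 K - 6 D\right) = 45 - 21 K - 18 D$)
$I{\left(H \right)} = -42 - 3 H$ ($I{\left(H \right)} = - 3 \left(H + 14\right) = - 3 \left(14 + H\right) = -42 - 3 H$)
$M{\left(12,-33 \right)} + 800 I{\left(-4 \right)} = \left(45 - -693 - 216\right) + 800 \left(-42 - -12\right) = \left(45 + 693 - 216\right) + 800 \left(-42 + 12\right) = 522 + 800 \left(-30\right) = 522 - 24000 = -23478$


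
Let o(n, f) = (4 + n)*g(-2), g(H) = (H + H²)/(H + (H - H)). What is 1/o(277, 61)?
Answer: -1/281 ≈ -0.0035587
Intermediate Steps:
g(H) = (H + H²)/H (g(H) = (H + H²)/(H + 0) = (H + H²)/H)
o(n, f) = -4 - n (o(n, f) = (4 + n)*(1 - 2) = (4 + n)*(-1) = -4 - n)
1/o(277, 61) = 1/(-4 - 1*277) = 1/(-4 - 277) = 1/(-281) = -1/281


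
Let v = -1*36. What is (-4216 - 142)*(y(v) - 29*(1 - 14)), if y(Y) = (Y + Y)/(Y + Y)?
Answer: -1647324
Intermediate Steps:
v = -36
y(Y) = 1 (y(Y) = (2*Y)/((2*Y)) = (2*Y)*(1/(2*Y)) = 1)
(-4216 - 142)*(y(v) - 29*(1 - 14)) = (-4216 - 142)*(1 - 29*(1 - 14)) = -4358*(1 - 29*(-13)) = -4358*(1 + 377) = -4358*378 = -1647324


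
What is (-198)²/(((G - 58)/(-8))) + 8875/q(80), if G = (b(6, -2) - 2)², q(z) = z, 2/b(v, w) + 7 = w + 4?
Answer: 63885475/10448 ≈ 6114.6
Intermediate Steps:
b(v, w) = 2/(-3 + w) (b(v, w) = 2/(-7 + (w + 4)) = 2/(-7 + (4 + w)) = 2/(-3 + w))
G = 144/25 (G = (2/(-3 - 2) - 2)² = (2/(-5) - 2)² = (2*(-⅕) - 2)² = (-⅖ - 2)² = (-12/5)² = 144/25 ≈ 5.7600)
(-198)²/(((G - 58)/(-8))) + 8875/q(80) = (-198)²/(((144/25 - 58)/(-8))) + 8875/80 = 39204/((-1306/25*(-⅛))) + 8875*(1/80) = 39204/(653/100) + 1775/16 = 39204*(100/653) + 1775/16 = 3920400/653 + 1775/16 = 63885475/10448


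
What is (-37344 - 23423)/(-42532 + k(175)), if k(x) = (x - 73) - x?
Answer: 60767/42605 ≈ 1.4263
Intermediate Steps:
k(x) = -73 (k(x) = (-73 + x) - x = -73)
(-37344 - 23423)/(-42532 + k(175)) = (-37344 - 23423)/(-42532 - 73) = -60767/(-42605) = -60767*(-1/42605) = 60767/42605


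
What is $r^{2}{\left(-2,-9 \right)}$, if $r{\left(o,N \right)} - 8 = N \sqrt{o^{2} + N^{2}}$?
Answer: $6949 - 144 \sqrt{85} \approx 5621.4$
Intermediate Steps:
$r{\left(o,N \right)} = 8 + N \sqrt{N^{2} + o^{2}}$ ($r{\left(o,N \right)} = 8 + N \sqrt{o^{2} + N^{2}} = 8 + N \sqrt{N^{2} + o^{2}}$)
$r^{2}{\left(-2,-9 \right)} = \left(8 - 9 \sqrt{\left(-9\right)^{2} + \left(-2\right)^{2}}\right)^{2} = \left(8 - 9 \sqrt{81 + 4}\right)^{2} = \left(8 - 9 \sqrt{85}\right)^{2}$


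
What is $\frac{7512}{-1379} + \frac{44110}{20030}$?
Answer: $- \frac{8963767}{2762137} \approx -3.2452$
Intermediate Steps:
$\frac{7512}{-1379} + \frac{44110}{20030} = 7512 \left(- \frac{1}{1379}\right) + 44110 \cdot \frac{1}{20030} = - \frac{7512}{1379} + \frac{4411}{2003} = - \frac{8963767}{2762137}$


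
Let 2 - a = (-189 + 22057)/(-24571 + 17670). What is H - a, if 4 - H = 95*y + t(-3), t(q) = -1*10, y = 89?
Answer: -58287011/6901 ≈ -8446.2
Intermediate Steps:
t(q) = -10
H = -8441 (H = 4 - (95*89 - 10) = 4 - (8455 - 10) = 4 - 1*8445 = 4 - 8445 = -8441)
a = 35670/6901 (a = 2 - (-189 + 22057)/(-24571 + 17670) = 2 - 21868/(-6901) = 2 - 21868*(-1)/6901 = 2 - 1*(-21868/6901) = 2 + 21868/6901 = 35670/6901 ≈ 5.1688)
H - a = -8441 - 1*35670/6901 = -8441 - 35670/6901 = -58287011/6901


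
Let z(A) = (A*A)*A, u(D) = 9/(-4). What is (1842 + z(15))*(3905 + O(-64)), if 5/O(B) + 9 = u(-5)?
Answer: 61110199/3 ≈ 2.0370e+7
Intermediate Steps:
u(D) = -9/4 (u(D) = 9*(-1/4) = -9/4)
O(B) = -4/9 (O(B) = 5/(-9 - 9/4) = 5/(-45/4) = 5*(-4/45) = -4/9)
z(A) = A**3 (z(A) = A**2*A = A**3)
(1842 + z(15))*(3905 + O(-64)) = (1842 + 15**3)*(3905 - 4/9) = (1842 + 3375)*(35141/9) = 5217*(35141/9) = 61110199/3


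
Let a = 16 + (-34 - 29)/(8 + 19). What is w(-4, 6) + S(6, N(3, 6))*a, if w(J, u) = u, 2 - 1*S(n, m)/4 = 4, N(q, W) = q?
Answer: -310/3 ≈ -103.33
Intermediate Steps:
S(n, m) = -8 (S(n, m) = 8 - 4*4 = 8 - 16 = -8)
a = 41/3 (a = 16 - 63/27 = 16 - 63*1/27 = 16 - 7/3 = 41/3 ≈ 13.667)
w(-4, 6) + S(6, N(3, 6))*a = 6 - 8*41/3 = 6 - 328/3 = -310/3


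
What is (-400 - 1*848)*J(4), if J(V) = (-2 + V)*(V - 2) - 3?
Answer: -1248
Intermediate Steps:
J(V) = -3 + (-2 + V)² (J(V) = (-2 + V)*(-2 + V) - 3 = (-2 + V)² - 3 = -3 + (-2 + V)²)
(-400 - 1*848)*J(4) = (-400 - 1*848)*(-3 + (-2 + 4)²) = (-400 - 848)*(-3 + 2²) = -1248*(-3 + 4) = -1248*1 = -1248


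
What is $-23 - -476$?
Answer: $453$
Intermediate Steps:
$-23 - -476 = -23 + 476 = 453$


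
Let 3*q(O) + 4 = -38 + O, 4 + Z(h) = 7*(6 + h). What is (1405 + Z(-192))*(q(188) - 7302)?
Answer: -718080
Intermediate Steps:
Z(h) = 38 + 7*h (Z(h) = -4 + 7*(6 + h) = -4 + (42 + 7*h) = 38 + 7*h)
q(O) = -14 + O/3 (q(O) = -4/3 + (-38 + O)/3 = -4/3 + (-38/3 + O/3) = -14 + O/3)
(1405 + Z(-192))*(q(188) - 7302) = (1405 + (38 + 7*(-192)))*((-14 + (1/3)*188) - 7302) = (1405 + (38 - 1344))*((-14 + 188/3) - 7302) = (1405 - 1306)*(146/3 - 7302) = 99*(-21760/3) = -718080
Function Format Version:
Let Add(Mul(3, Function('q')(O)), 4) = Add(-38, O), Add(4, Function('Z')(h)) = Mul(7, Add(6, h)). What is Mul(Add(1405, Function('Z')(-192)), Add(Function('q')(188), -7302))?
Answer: -718080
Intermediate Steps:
Function('Z')(h) = Add(38, Mul(7, h)) (Function('Z')(h) = Add(-4, Mul(7, Add(6, h))) = Add(-4, Add(42, Mul(7, h))) = Add(38, Mul(7, h)))
Function('q')(O) = Add(-14, Mul(Rational(1, 3), O)) (Function('q')(O) = Add(Rational(-4, 3), Mul(Rational(1, 3), Add(-38, O))) = Add(Rational(-4, 3), Add(Rational(-38, 3), Mul(Rational(1, 3), O))) = Add(-14, Mul(Rational(1, 3), O)))
Mul(Add(1405, Function('Z')(-192)), Add(Function('q')(188), -7302)) = Mul(Add(1405, Add(38, Mul(7, -192))), Add(Add(-14, Mul(Rational(1, 3), 188)), -7302)) = Mul(Add(1405, Add(38, -1344)), Add(Add(-14, Rational(188, 3)), -7302)) = Mul(Add(1405, -1306), Add(Rational(146, 3), -7302)) = Mul(99, Rational(-21760, 3)) = -718080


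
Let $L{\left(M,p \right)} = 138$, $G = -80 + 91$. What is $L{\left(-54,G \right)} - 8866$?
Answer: $-8728$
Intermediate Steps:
$G = 11$
$L{\left(-54,G \right)} - 8866 = 138 - 8866 = -8728$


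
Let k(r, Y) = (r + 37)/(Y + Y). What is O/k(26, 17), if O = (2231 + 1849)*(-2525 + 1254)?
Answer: -58771040/21 ≈ -2.7986e+6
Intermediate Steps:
O = -5185680 (O = 4080*(-1271) = -5185680)
k(r, Y) = (37 + r)/(2*Y) (k(r, Y) = (37 + r)/((2*Y)) = (37 + r)*(1/(2*Y)) = (37 + r)/(2*Y))
O/k(26, 17) = -5185680*34/(37 + 26) = -5185680/((½)*(1/17)*63) = -5185680/63/34 = -5185680*34/63 = -58771040/21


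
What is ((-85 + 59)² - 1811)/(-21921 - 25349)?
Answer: 227/9454 ≈ 0.024011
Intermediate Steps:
((-85 + 59)² - 1811)/(-21921 - 25349) = ((-26)² - 1811)/(-47270) = (676 - 1811)*(-1/47270) = -1135*(-1/47270) = 227/9454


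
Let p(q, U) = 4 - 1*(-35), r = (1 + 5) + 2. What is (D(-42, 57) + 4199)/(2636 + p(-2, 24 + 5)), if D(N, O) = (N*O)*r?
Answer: -14953/2675 ≈ -5.5899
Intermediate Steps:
r = 8 (r = 6 + 2 = 8)
D(N, O) = 8*N*O (D(N, O) = (N*O)*8 = 8*N*O)
p(q, U) = 39 (p(q, U) = 4 + 35 = 39)
(D(-42, 57) + 4199)/(2636 + p(-2, 24 + 5)) = (8*(-42)*57 + 4199)/(2636 + 39) = (-19152 + 4199)/2675 = -14953*1/2675 = -14953/2675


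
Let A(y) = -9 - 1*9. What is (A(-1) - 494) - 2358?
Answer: -2870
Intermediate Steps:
A(y) = -18 (A(y) = -9 - 9 = -18)
(A(-1) - 494) - 2358 = (-18 - 494) - 2358 = -512 - 2358 = -2870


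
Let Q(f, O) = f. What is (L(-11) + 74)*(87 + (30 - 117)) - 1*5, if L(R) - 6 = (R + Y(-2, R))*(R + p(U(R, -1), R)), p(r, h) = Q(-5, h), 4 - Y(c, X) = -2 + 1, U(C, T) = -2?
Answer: -5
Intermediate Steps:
Y(c, X) = 5 (Y(c, X) = 4 - (-2 + 1) = 4 - 1*(-1) = 4 + 1 = 5)
p(r, h) = -5
L(R) = 6 + (-5 + R)*(5 + R) (L(R) = 6 + (R + 5)*(R - 5) = 6 + (5 + R)*(-5 + R) = 6 + (-5 + R)*(5 + R))
(L(-11) + 74)*(87 + (30 - 117)) - 1*5 = ((-19 + (-11)**2) + 74)*(87 + (30 - 117)) - 1*5 = ((-19 + 121) + 74)*(87 - 87) - 5 = (102 + 74)*0 - 5 = 176*0 - 5 = 0 - 5 = -5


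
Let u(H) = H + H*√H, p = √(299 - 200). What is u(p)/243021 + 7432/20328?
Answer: 929/2541 + √11/81007 + √3*11^(¾)/81007 ≈ 0.36577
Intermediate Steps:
p = 3*√11 (p = √99 = 3*√11 ≈ 9.9499)
u(H) = H + H^(3/2)
u(p)/243021 + 7432/20328 = (3*√11 + (3*√11)^(3/2))/243021 + 7432/20328 = (3*√11 + 3*√3*11^(¾))*(1/243021) + 7432*(1/20328) = (√11/81007 + √3*11^(¾)/81007) + 929/2541 = 929/2541 + √11/81007 + √3*11^(¾)/81007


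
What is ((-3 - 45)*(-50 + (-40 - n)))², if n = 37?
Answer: 37161216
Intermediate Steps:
((-3 - 45)*(-50 + (-40 - n)))² = ((-3 - 45)*(-50 + (-40 - 1*37)))² = (-48*(-50 + (-40 - 37)))² = (-48*(-50 - 77))² = (-48*(-127))² = 6096² = 37161216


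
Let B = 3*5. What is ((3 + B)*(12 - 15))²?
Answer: 2916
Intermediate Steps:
B = 15
((3 + B)*(12 - 15))² = ((3 + 15)*(12 - 15))² = (18*(-3))² = (-54)² = 2916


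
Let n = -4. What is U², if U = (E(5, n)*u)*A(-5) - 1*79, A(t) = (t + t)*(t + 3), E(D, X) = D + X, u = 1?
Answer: 3481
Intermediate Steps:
A(t) = 2*t*(3 + t) (A(t) = (2*t)*(3 + t) = 2*t*(3 + t))
U = -59 (U = ((5 - 4)*1)*(2*(-5)*(3 - 5)) - 1*79 = (1*1)*(2*(-5)*(-2)) - 79 = 1*20 - 79 = 20 - 79 = -59)
U² = (-59)² = 3481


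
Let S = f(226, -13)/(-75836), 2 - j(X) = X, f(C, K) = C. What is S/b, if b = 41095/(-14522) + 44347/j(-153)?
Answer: -127176415/12088967637231 ≈ -1.0520e-5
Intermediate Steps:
j(X) = 2 - X
S = -113/37918 (S = 226/(-75836) = 226*(-1/75836) = -113/37918 ≈ -0.0029801)
b = 637637409/2250910 (b = 41095/(-14522) + 44347/(2 - 1*(-153)) = 41095*(-1/14522) + 44347/(2 + 153) = -41095/14522 + 44347/155 = 637637409/2250910 ≈ 283.28)
S/b = -113/(37918*637637409/2250910) = -113/37918*2250910/637637409 = -127176415/12088967637231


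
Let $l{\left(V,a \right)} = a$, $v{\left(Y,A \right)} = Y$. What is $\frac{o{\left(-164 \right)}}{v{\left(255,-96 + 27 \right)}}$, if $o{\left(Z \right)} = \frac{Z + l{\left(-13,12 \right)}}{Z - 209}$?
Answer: $\frac{152}{95115} \approx 0.0015981$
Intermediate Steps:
$o{\left(Z \right)} = \frac{12 + Z}{-209 + Z}$ ($o{\left(Z \right)} = \frac{Z + 12}{Z - 209} = \frac{12 + Z}{-209 + Z}$)
$\frac{o{\left(-164 \right)}}{v{\left(255,-96 + 27 \right)}} = \frac{\frac{1}{-209 - 164} \left(12 - 164\right)}{255} = \frac{1}{-373} \left(-152\right) \frac{1}{255} = \left(- \frac{1}{373}\right) \left(-152\right) \frac{1}{255} = \frac{152}{373} \cdot \frac{1}{255} = \frac{152}{95115}$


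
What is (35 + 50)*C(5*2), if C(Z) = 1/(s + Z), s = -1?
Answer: 85/9 ≈ 9.4444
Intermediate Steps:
C(Z) = 1/(-1 + Z)
(35 + 50)*C(5*2) = (35 + 50)/(-1 + 5*2) = 85/(-1 + 10) = 85/9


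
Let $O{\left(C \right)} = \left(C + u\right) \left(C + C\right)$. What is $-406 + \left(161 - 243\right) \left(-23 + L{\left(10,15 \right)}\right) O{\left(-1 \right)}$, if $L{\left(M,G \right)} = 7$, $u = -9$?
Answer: $25834$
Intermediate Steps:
$O{\left(C \right)} = 2 C \left(-9 + C\right)$ ($O{\left(C \right)} = \left(C - 9\right) \left(C + C\right) = \left(-9 + C\right) 2 C = 2 C \left(-9 + C\right)$)
$-406 + \left(161 - 243\right) \left(-23 + L{\left(10,15 \right)}\right) O{\left(-1 \right)} = -406 + \left(161 - 243\right) \left(-23 + 7\right) 2 \left(-1\right) \left(-9 - 1\right) = -406 + \left(-82\right) \left(-16\right) 2 \left(-1\right) \left(-10\right) = -406 + 1312 \cdot 20 = -406 + 26240 = 25834$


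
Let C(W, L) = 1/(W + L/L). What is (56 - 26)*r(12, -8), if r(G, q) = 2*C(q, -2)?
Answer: -60/7 ≈ -8.5714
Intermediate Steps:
C(W, L) = 1/(1 + W) (C(W, L) = 1/(W + 1) = 1/(1 + W))
r(G, q) = 2/(1 + q)
(56 - 26)*r(12, -8) = (56 - 26)*(2/(1 - 8)) = 30*(2/(-7)) = 30*(2*(-1/7)) = 30*(-2/7) = -60/7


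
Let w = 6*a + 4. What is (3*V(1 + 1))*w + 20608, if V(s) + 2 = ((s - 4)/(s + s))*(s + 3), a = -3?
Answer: 20797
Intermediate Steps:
V(s) = -2 + (-4 + s)*(3 + s)/(2*s) (V(s) = -2 + ((s - 4)/(s + s))*(s + 3) = -2 + ((-4 + s)/((2*s)))*(3 + s) = -2 + ((-4 + s)*(1/(2*s)))*(3 + s) = -2 + ((-4 + s)/(2*s))*(3 + s) = -2 + (-4 + s)*(3 + s)/(2*s))
w = -14 (w = 6*(-3) + 4 = -18 + 4 = -14)
(3*V(1 + 1))*w + 20608 = (3*((-12 + (1 + 1)*(-5 + (1 + 1)))/(2*(1 + 1))))*(-14) + 20608 = (3*((½)*(-12 + 2*(-5 + 2))/2))*(-14) + 20608 = (3*((½)*(½)*(-12 + 2*(-3))))*(-14) + 20608 = (3*((½)*(½)*(-12 - 6)))*(-14) + 20608 = (3*((½)*(½)*(-18)))*(-14) + 20608 = (3*(-9/2))*(-14) + 20608 = -27/2*(-14) + 20608 = 189 + 20608 = 20797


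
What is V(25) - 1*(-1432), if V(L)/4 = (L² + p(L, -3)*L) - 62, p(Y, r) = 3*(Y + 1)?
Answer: 11484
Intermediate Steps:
p(Y, r) = 3 + 3*Y (p(Y, r) = 3*(1 + Y) = 3 + 3*Y)
V(L) = -248 + 4*L² + 4*L*(3 + 3*L) (V(L) = 4*((L² + (3 + 3*L)*L) - 62) = 4*((L² + L*(3 + 3*L)) - 62) = 4*(-62 + L² + L*(3 + 3*L)) = -248 + 4*L² + 4*L*(3 + 3*L))
V(25) - 1*(-1432) = (-248 + 12*25 + 16*25²) - 1*(-1432) = (-248 + 300 + 16*625) + 1432 = (-248 + 300 + 10000) + 1432 = 10052 + 1432 = 11484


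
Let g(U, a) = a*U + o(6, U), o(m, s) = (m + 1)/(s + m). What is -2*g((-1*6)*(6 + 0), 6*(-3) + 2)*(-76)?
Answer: 1312748/15 ≈ 87517.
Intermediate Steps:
o(m, s) = (1 + m)/(m + s)
g(U, a) = 7/(6 + U) + U*a (g(U, a) = a*U + (1 + 6)/(6 + U) = U*a + 7/(6 + U) = 7/(6 + U) + U*a)
-2*g((-1*6)*(6 + 0), 6*(-3) + 2)*(-76) = -2*(7 + ((-1*6)*(6 + 0))*(6*(-3) + 2)*(6 + (-1*6)*(6 + 0)))/(6 + (-1*6)*(6 + 0))*(-76) = -2*(7 + (-6*6)*(-18 + 2)*(6 - 6*6))/(6 - 6*6)*(-76) = -2*(7 - 36*(-16)*(6 - 36))/(6 - 36)*(-76) = -2*(7 - 36*(-16)*(-30))/(-30)*(-76) = -(-1)*(7 - 17280)/15*(-76) = -(-1)*(-17273)/15*(-76) = -2*17273/30*(-76) = -17273/15*(-76) = 1312748/15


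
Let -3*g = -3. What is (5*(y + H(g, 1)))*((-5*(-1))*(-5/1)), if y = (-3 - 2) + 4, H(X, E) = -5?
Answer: 750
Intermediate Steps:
g = 1 (g = -⅓*(-3) = 1)
y = -1 (y = -5 + 4 = -1)
(5*(y + H(g, 1)))*((-5*(-1))*(-5/1)) = (5*(-1 - 5))*((-5*(-1))*(-5/1)) = (5*(-6))*(5*(-5*1)) = -150*(-5) = -30*(-25) = 750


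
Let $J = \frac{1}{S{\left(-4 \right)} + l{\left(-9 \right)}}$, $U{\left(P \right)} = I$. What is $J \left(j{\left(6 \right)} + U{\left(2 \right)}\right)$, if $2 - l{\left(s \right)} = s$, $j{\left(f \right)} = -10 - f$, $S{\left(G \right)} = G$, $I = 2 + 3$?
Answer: $- \frac{11}{7} \approx -1.5714$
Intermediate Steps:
$I = 5$
$U{\left(P \right)} = 5$
$l{\left(s \right)} = 2 - s$
$J = \frac{1}{7}$ ($J = \frac{1}{-4 + \left(2 - -9\right)} = \frac{1}{-4 + \left(2 + 9\right)} = \frac{1}{-4 + 11} = \frac{1}{7} \approx 0.14286$)
$J \left(j{\left(6 \right)} + U{\left(2 \right)}\right) = \frac{\left(-10 - 6\right) + 5}{7} = \frac{-16 + 5}{7} = \frac{1}{7} \left(-11\right) = - \frac{11}{7}$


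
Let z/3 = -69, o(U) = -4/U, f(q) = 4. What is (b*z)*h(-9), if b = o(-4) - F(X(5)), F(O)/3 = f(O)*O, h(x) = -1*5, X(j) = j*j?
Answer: -309465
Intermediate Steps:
X(j) = j**2
h(x) = -5
F(O) = 12*O (F(O) = 3*(4*O) = 12*O)
z = -207 (z = 3*(-69) = -207)
b = -299 (b = -4/(-4) - 12*5**2 = -4*(-1/4) - 12*25 = 1 - 1*300 = 1 - 300 = -299)
(b*z)*h(-9) = -299*(-207)*(-5) = 61893*(-5) = -309465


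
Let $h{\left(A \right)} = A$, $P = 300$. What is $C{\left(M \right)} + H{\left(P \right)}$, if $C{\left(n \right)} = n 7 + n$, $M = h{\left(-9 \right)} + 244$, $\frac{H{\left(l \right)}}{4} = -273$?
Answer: $788$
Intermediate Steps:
$H{\left(l \right)} = -1092$ ($H{\left(l \right)} = 4 \left(-273\right) = -1092$)
$M = 235$ ($M = -9 + 244 = 235$)
$C{\left(n \right)} = 8 n$ ($C{\left(n \right)} = 7 n + n = 8 n$)
$C{\left(M \right)} + H{\left(P \right)} = 8 \cdot 235 - 1092 = 1880 - 1092 = 788$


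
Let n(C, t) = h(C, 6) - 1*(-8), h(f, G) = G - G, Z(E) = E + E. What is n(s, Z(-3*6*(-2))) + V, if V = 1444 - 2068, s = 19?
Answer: -616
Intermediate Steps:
Z(E) = 2*E
h(f, G) = 0
n(C, t) = 8 (n(C, t) = 0 - 1*(-8) = 0 + 8 = 8)
V = -624
n(s, Z(-3*6*(-2))) + V = 8 - 624 = -616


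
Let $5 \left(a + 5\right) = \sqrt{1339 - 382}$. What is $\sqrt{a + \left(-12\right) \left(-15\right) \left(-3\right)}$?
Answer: $\frac{\sqrt{-13625 + 5 \sqrt{957}}}{5} \approx 23.212 i$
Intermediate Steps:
$a = -5 + \frac{\sqrt{957}}{5}$ ($a = -5 + \frac{\sqrt{1339 - 382}}{5} = -5 + \frac{\sqrt{957}}{5} \approx 1.1871$)
$\sqrt{a + \left(-12\right) \left(-15\right) \left(-3\right)} = \sqrt{\left(-5 + \frac{\sqrt{957}}{5}\right) + \left(-12\right) \left(-15\right) \left(-3\right)} = \sqrt{\left(-5 + \frac{\sqrt{957}}{5}\right) + 180 \left(-3\right)} = \sqrt{\left(-5 + \frac{\sqrt{957}}{5}\right) - 540} = \sqrt{-545 + \frac{\sqrt{957}}{5}}$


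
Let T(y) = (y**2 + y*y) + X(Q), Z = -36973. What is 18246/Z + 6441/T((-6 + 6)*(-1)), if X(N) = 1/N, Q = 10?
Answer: 2381412684/36973 ≈ 64410.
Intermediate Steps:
T(y) = 1/10 + 2*y**2 (T(y) = (y**2 + y*y) + 1/10 = (y**2 + y**2) + 1/10 = 2*y**2 + 1/10 = 1/10 + 2*y**2)
18246/Z + 6441/T((-6 + 6)*(-1)) = 18246/(-36973) + 6441/(1/10 + 2*((-6 + 6)*(-1))**2) = 18246*(-1/36973) + 6441/(1/10 + 2*(0*(-1))**2) = -18246/36973 + 6441/(1/10 + 2*0**2) = -18246/36973 + 6441/(1/10 + 2*0) = -18246/36973 + 6441/(1/10 + 0) = -18246/36973 + 6441/(1/10) = -18246/36973 + 6441*10 = -18246/36973 + 64410 = 2381412684/36973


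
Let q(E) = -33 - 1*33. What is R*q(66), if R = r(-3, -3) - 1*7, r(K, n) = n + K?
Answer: 858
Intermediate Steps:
r(K, n) = K + n
q(E) = -66 (q(E) = -33 - 33 = -66)
R = -13 (R = (-3 - 3) - 1*7 = -6 - 7 = -13)
R*q(66) = -13*(-66) = 858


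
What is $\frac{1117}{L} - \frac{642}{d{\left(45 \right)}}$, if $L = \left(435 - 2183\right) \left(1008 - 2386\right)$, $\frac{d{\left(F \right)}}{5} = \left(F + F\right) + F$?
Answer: $- \frac{515219891}{541967400} \approx -0.95065$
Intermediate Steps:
$d{\left(F \right)} = 15 F$ ($d{\left(F \right)} = 5 \left(\left(F + F\right) + F\right) = 5 \left(2 F + F\right) = 5 \cdot 3 F = 15 F$)
$L = 2408744$ ($L = \left(-1748\right) \left(-1378\right) = 2408744$)
$\frac{1117}{L} - \frac{642}{d{\left(45 \right)}} = \frac{1117}{2408744} - \frac{642}{15 \cdot 45} = 1117 \cdot \frac{1}{2408744} - \frac{642}{675} = \frac{1117}{2408744} - \frac{214}{225} = - \frac{515219891}{541967400}$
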